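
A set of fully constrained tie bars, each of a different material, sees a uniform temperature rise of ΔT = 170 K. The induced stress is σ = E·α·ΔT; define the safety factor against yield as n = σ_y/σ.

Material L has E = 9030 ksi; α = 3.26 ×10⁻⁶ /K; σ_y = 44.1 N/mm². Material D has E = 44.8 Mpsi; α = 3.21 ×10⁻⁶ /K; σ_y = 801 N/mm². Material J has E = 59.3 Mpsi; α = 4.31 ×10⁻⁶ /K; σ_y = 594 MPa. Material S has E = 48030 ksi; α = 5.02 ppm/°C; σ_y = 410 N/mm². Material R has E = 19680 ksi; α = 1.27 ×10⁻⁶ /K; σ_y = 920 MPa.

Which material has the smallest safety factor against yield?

With everything in SI (GPa, ×10⁻⁶/K, MPa):
  material L: E = 62.26, α = 3.26, σ_y = 44.10 → σ = 34.5 MPa, n = 1.28
  material D: E = 308.9, α = 3.21, σ_y = 801.0 → σ = 169 MPa, n = 4.75
  material J: E = 408.9, α = 4.31, σ_y = 594.0 → σ = 300 MPa, n = 1.98
  material S: E = 331.2, α = 5.02, σ_y = 410.0 → σ = 283 MPa, n = 1.45
  material R: E = 135.7, α = 1.27, σ_y = 920.0 → σ = 29.3 MPa, n = 31.4
Material L has the lowest safety factor, n = 1.28.

material L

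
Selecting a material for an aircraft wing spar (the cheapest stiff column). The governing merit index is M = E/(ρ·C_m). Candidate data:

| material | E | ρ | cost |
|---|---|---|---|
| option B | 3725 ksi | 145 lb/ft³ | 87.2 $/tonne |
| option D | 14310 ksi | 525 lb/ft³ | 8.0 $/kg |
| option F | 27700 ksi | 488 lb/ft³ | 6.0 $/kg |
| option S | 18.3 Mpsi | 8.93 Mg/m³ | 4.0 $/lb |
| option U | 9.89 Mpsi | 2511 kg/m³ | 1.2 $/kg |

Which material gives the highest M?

option B

Convert each candidate to consistent units, then evaluate M:
  option B: E = 25.68 GPa, ρ = 2323 kg/m³, cost = 0.08720 $/kg
  option D: E = 98.66 GPa, ρ = 8410 kg/m³, cost = 8.000 $/kg
  option F: E = 191.0 GPa, ρ = 7817 kg/m³, cost = 6.000 $/kg
  option S: E = 126.2 GPa, ρ = 8930 kg/m³, cost = 8.818 $/kg
  option U: E = 68.19 GPa, ρ = 2511 kg/m³, cost = 1.200 $/kg
  option B: M = 127 MN·m per $
  option U: M = 22.6 MN·m per $
  option F: M = 4.07 MN·m per $
  option S: M = 1.60 MN·m per $
  option D: M = 1.47 MN·m per $
Highest index: option B.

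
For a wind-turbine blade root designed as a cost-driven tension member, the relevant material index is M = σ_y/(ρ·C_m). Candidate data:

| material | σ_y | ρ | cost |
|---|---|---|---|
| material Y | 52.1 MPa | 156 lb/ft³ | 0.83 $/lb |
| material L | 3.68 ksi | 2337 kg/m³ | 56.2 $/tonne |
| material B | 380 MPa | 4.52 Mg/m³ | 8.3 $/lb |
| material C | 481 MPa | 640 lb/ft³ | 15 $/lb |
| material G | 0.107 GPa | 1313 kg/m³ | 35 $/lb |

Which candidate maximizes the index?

Putting every candidate on a common basis:
  material Y: σ_y = 52.10 MPa, ρ = 2499 kg/m³, cost = 1.830 $/kg
  material L: σ_y = 25.37 MPa, ρ = 2337 kg/m³, cost = 0.05620 $/kg
  material B: σ_y = 380.0 MPa, ρ = 4520 kg/m³, cost = 18.30 $/kg
  material C: σ_y = 481.0 MPa, ρ = 10250 kg/m³, cost = 33.07 $/kg
  material G: σ_y = 107.0 MPa, ρ = 1313 kg/m³, cost = 77.16 $/kg
  material L: M = 193 kN·m per $
  material Y: M = 11.4 kN·m per $
  material B: M = 4.59 kN·m per $
  material C: M = 1.42 kN·m per $
  material G: M = 1.06 kN·m per $
The maximum is for material L.

material L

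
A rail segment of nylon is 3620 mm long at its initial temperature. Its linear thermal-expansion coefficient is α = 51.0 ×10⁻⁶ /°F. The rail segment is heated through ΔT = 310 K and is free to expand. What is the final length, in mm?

Convert α: 51.0×10⁻⁶/°F × (9/5) = 91.8×10⁻⁶/K.
ΔL = α·L₀·ΔT = 91.8×10⁻⁶ × 3620 mm × 310.0 K = 103 mm.
L = L₀ + ΔL = 3620 + 103 = 3723.0 mm.

3723.0 mm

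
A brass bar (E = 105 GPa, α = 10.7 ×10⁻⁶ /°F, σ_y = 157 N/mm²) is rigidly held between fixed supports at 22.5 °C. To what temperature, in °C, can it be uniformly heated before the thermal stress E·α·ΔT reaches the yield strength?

100 °C

α = 10.7×10⁻⁶/°F × 9/5 = 19.3×10⁻⁶/K.
σ_y = 157 N/mm² = 157.0 MPa.
E·α·ΔT = 157.0 MPa ⇒ ΔT = 157.0 / (105.0×10³ × 19.3×10⁻⁶) = 77.63 K.
T = 22.5 + 77.63 = 100.1 °C.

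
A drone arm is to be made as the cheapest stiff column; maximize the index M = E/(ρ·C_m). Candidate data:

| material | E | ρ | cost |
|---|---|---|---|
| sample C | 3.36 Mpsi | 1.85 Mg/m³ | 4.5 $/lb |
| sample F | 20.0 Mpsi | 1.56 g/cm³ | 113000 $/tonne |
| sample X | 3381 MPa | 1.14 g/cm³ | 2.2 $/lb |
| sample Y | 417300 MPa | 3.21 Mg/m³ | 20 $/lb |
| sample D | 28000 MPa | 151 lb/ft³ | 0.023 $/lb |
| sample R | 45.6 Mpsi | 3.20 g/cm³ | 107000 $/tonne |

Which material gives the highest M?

Normalizing units and computing the index:
  sample C: E = 23.17 GPa, ρ = 1850 kg/m³, cost = 9.921 $/kg
  sample F: E = 137.9 GPa, ρ = 1560 kg/m³, cost = 113.0 $/kg
  sample X: E = 3.381 GPa, ρ = 1140 kg/m³, cost = 4.850 $/kg
  sample Y: E = 417.3 GPa, ρ = 3210 kg/m³, cost = 44.09 $/kg
  sample D: E = 28.00 GPa, ρ = 2419 kg/m³, cost = 0.05071 $/kg
  sample R: E = 314.4 GPa, ρ = 3200 kg/m³, cost = 107.0 $/kg
  sample D: M = 228 MN·m per $
  sample Y: M = 2.95 MN·m per $
  sample C: M = 1.26 MN·m per $
  sample R: M = 0.918 MN·m per $
  sample F: M = 0.782 MN·m per $
  sample X: M = 0.611 MN·m per $
Sample D ranks first.

sample D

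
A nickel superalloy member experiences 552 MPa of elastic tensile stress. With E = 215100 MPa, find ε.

2.57×10⁻³

E = 215100 MPa = 215.1 GPa = 215100 MPa.
ε = σ/E = 552 / 215100 = 2.57×10⁻³.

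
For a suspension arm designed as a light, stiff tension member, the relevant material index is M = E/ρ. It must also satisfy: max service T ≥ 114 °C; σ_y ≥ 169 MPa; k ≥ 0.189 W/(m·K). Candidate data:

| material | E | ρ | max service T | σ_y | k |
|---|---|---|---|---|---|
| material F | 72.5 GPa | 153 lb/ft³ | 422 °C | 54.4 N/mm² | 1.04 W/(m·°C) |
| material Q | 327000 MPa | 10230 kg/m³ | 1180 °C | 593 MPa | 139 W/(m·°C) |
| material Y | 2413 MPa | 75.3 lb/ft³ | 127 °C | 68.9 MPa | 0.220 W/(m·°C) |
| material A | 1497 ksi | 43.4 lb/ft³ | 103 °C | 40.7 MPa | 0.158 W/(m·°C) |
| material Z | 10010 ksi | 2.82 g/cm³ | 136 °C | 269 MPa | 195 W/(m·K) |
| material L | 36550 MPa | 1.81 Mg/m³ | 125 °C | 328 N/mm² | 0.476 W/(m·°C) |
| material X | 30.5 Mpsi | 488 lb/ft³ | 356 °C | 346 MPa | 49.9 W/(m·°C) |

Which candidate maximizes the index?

material Q

Screen on constraints: max service T ≥ 114 °C; σ_y ≥ 169 MPa; k ≥ 0.189 W/(m·K). Survivors: material Q, material Z, material L, material X.
In SI units:
  material Q: E = 327.0 GPa, ρ = 10230 kg/m³
  material Z: E = 69.02 GPa, ρ = 2820 kg/m³
  material L: E = 36.55 GPa, ρ = 1810 kg/m³
  material X: E = 210.3 GPa, ρ = 7817 kg/m³
  material Q: M = 32.0 MN·m/kg
  material X: M = 26.9 MN·m/kg
  material Z: M = 24.5 MN·m/kg
  material L: M = 20.2 MN·m/kg
Material Q ranks first.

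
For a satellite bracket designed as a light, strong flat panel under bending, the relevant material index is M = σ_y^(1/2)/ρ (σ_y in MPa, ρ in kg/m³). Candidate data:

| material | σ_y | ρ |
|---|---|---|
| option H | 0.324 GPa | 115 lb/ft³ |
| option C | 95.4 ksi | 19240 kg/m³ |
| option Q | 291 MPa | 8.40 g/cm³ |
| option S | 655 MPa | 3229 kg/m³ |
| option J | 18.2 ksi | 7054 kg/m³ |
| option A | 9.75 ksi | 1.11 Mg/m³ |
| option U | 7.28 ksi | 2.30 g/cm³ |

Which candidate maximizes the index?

In SI units:
  option H: σ_y = 324.0 MPa, ρ = 1842 kg/m³
  option C: σ_y = 657.8 MPa, ρ = 19240 kg/m³
  option Q: σ_y = 291.0 MPa, ρ = 8400 kg/m³
  option S: σ_y = 655.0 MPa, ρ = 3229 kg/m³
  option J: σ_y = 125.5 MPa, ρ = 7054 kg/m³
  option A: σ_y = 67.22 MPa, ρ = 1110 kg/m³
  option U: σ_y = 50.19 MPa, ρ = 2300 kg/m³
  option H: M = 9.77×10⁻³
  option S: M = 7.93×10⁻³
  option A: M = 7.39×10⁻³
  option U: M = 3.08×10⁻³
  option Q: M = 2.03×10⁻³
  option J: M = 1.59×10⁻³
  option C: M = 1.33×10⁻³
The maximum is for option H.

option H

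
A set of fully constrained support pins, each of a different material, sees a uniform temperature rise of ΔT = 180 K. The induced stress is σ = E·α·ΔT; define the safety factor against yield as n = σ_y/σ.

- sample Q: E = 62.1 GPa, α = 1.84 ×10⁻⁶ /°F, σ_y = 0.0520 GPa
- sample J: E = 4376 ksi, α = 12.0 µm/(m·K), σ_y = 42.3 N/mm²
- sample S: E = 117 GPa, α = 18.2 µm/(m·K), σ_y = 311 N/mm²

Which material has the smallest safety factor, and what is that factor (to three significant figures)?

sample J, n = 0.649

Converting E to GPa, α to ×10⁻⁶/K, σ_y to MPa, then σ and n for each:
  sample Q: E = 62.10, α = 3.31, σ_y = 52.00 → σ = 37.0 MPa, n = 1.40
  sample J: E = 30.17, α = 12.0, σ_y = 42.30 → σ = 65.2 MPa, n = 0.649
  sample S: E = 117.0, α = 18.2, σ_y = 311.0 → σ = 383 MPa, n = 0.811
The minimum is sample J at n = 0.649.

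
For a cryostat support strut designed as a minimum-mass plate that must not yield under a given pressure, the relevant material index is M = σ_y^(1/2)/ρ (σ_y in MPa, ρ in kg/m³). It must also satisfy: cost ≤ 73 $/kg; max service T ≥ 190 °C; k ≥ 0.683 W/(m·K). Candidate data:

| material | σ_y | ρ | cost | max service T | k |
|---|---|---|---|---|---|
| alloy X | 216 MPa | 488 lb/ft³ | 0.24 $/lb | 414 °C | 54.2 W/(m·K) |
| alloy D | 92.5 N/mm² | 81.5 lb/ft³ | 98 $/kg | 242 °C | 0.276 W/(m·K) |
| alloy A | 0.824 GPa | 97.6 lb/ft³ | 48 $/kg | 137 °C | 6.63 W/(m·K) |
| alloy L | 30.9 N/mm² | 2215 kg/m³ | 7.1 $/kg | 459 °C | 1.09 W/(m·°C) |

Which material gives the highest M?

alloy L

Screen on constraints: cost ≤ 73 $/kg; max service T ≥ 190 °C; k ≥ 0.683 W/(m·K). Survivors: alloy X, alloy L.
In SI units:
  alloy X: σ_y = 216.0 MPa, ρ = 7817 kg/m³
  alloy L: σ_y = 30.90 MPa, ρ = 2215 kg/m³
  alloy L: M = 2.51×10⁻³
  alloy X: M = 1.88×10⁻³
Alloy L has the largest M.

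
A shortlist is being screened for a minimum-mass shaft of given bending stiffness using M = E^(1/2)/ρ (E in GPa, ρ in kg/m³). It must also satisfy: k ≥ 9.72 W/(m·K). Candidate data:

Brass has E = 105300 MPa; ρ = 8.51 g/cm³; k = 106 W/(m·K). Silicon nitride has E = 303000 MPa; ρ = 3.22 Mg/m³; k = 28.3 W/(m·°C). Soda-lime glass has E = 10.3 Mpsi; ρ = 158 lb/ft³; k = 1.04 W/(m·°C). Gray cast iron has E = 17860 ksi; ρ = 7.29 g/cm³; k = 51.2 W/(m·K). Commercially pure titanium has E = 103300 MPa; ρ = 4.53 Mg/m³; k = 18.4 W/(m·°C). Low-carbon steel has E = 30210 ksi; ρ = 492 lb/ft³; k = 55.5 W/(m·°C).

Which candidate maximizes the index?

silicon nitride

Screen on constraints: k ≥ 9.72 W/(m·K). Survivors: brass, silicon nitride, gray cast iron, commercially pure titanium, low-carbon steel.
In SI units:
  brass: E = 105.3 GPa, ρ = 8510 kg/m³
  silicon nitride: E = 303.0 GPa, ρ = 3220 kg/m³
  gray cast iron: E = 123.1 GPa, ρ = 7290 kg/m³
  commercially pure titanium: E = 103.3 GPa, ρ = 4530 kg/m³
  low-carbon steel: E = 208.3 GPa, ρ = 7881 kg/m³
  silicon nitride: M = 5.41×10⁻³
  commercially pure titanium: M = 2.24×10⁻³
  low-carbon steel: M = 1.83×10⁻³
  gray cast iron: M = 1.52×10⁻³
  brass: M = 1.21×10⁻³
Silicon nitride has the largest M.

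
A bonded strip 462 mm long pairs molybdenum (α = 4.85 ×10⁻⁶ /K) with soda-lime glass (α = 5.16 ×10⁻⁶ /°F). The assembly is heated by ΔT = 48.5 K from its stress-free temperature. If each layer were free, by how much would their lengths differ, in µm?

soda-lime glass: α = 5.16×10⁻⁶/°F × 9/5 = 9.29×10⁻⁶/K.
Δα = |4.85 − 9.29|×10⁻⁶/K = 4.44×10⁻⁶/K.
ΔL_mismatch = Δα·L·ΔT = 4.44×10⁻⁶ × 462.0 mm × 48.5 K = 99.4 µm.

99.4 µm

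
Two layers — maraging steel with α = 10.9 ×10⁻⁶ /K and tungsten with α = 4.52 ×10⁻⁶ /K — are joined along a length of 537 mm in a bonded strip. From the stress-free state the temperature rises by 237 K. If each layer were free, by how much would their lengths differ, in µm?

812 µm

Δα = |10.9 − 4.52|×10⁻⁶/K = 6.38×10⁻⁶/K.
ΔL_mismatch = Δα·L·ΔT = 6.38×10⁻⁶ × 537.0 mm × 237.0 K = 812 µm.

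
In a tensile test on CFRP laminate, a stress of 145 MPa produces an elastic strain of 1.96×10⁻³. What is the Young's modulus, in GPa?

74.0 GPa

E = σ/ε = 145 MPa / 1.96×10⁻³ = 73980 MPa = 74.0 GPa.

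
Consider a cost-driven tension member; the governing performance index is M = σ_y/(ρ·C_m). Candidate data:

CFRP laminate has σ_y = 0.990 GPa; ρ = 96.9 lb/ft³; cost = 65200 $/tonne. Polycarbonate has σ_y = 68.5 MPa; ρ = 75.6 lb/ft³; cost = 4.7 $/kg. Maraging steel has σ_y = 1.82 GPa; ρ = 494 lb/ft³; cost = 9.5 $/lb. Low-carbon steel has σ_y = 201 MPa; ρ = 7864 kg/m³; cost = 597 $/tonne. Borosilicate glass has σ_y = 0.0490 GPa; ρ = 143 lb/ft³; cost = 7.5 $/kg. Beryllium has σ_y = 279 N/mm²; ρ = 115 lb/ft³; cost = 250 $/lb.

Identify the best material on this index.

In SI units:
  CFRP laminate: σ_y = 990.0 MPa, ρ = 1552 kg/m³, cost = 65.20 $/kg
  polycarbonate: σ_y = 68.50 MPa, ρ = 1211 kg/m³, cost = 4.700 $/kg
  maraging steel: σ_y = 1820 MPa, ρ = 7913 kg/m³, cost = 20.94 $/kg
  low-carbon steel: σ_y = 201.0 MPa, ρ = 7864 kg/m³, cost = 0.5970 $/kg
  borosilicate glass: σ_y = 49.00 MPa, ρ = 2291 kg/m³, cost = 7.500 $/kg
  beryllium: σ_y = 279.0 MPa, ρ = 1842 kg/m³, cost = 551.1 $/kg
  low-carbon steel: M = 42.8 kN·m per $
  polycarbonate: M = 12.0 kN·m per $
  maraging steel: M = 11.0 kN·m per $
  CFRP laminate: M = 9.78 kN·m per $
  borosilicate glass: M = 2.85 kN·m per $
  beryllium: M = 0.275 kN·m per $
The maximum is for low-carbon steel.

low-carbon steel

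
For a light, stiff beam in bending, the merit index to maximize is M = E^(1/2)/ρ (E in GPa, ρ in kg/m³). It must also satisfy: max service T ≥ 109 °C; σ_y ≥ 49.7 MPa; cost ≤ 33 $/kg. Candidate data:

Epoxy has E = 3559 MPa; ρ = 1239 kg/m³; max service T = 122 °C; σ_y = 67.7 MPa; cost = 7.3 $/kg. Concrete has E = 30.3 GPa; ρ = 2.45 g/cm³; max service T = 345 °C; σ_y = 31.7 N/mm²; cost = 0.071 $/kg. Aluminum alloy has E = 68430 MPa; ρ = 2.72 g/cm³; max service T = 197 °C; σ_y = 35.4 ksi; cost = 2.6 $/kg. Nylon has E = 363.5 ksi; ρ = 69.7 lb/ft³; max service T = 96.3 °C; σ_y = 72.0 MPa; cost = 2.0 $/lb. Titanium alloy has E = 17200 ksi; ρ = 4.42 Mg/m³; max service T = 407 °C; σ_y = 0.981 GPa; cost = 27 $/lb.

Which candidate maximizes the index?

aluminum alloy

Screen on constraints: max service T ≥ 109 °C; σ_y ≥ 49.7 MPa; cost ≤ 33 $/kg. Survivors: epoxy, aluminum alloy.
Putting every candidate on a common basis:
  epoxy: E = 3.559 GPa, ρ = 1239 kg/m³
  aluminum alloy: E = 68.43 GPa, ρ = 2720 kg/m³
  aluminum alloy: M = 3.04×10⁻³
  epoxy: M = 1.52×10⁻³
The maximum is for aluminum alloy.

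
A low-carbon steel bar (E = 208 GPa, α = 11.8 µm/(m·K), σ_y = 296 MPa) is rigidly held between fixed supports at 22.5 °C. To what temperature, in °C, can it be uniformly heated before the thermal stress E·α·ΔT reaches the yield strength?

E·α·ΔT = 296.0 MPa ⇒ ΔT = 296.0 / (208.0×10³ × 11.8×10⁻⁶) = 120.6 K.
T = 22.5 + 120.6 = 143.1 °C.

143 °C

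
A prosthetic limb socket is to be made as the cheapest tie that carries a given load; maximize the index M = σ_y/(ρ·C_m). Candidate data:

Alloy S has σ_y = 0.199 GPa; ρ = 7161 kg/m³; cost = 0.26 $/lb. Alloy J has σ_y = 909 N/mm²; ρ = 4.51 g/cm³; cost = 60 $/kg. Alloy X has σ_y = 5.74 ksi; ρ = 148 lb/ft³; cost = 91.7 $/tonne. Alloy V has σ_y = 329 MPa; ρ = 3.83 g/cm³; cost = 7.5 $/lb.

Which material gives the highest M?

alloy X

In SI units:
  alloy S: σ_y = 199.0 MPa, ρ = 7161 kg/m³, cost = 0.5732 $/kg
  alloy J: σ_y = 909.0 MPa, ρ = 4510 kg/m³, cost = 60.00 $/kg
  alloy X: σ_y = 39.58 MPa, ρ = 2371 kg/m³, cost = 0.09170 $/kg
  alloy V: σ_y = 329.0 MPa, ρ = 3830 kg/m³, cost = 16.53 $/kg
  alloy X: M = 182 kN·m per $
  alloy S: M = 48.5 kN·m per $
  alloy V: M = 5.20 kN·m per $
  alloy J: M = 3.36 kN·m per $
Alloy X ranks first.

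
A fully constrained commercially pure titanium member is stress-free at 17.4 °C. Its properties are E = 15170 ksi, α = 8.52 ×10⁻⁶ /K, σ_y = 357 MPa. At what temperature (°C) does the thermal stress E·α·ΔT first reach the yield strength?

E = 15170 ksi = 104.6 GPa.
E·α·ΔT = 357.0 MPa ⇒ ΔT = 357.0 / (104.6×10³ × 8.52×10⁻⁶) = 400.6 K.
T = 17.4 + 400.6 = 418.0 °C.

418 °C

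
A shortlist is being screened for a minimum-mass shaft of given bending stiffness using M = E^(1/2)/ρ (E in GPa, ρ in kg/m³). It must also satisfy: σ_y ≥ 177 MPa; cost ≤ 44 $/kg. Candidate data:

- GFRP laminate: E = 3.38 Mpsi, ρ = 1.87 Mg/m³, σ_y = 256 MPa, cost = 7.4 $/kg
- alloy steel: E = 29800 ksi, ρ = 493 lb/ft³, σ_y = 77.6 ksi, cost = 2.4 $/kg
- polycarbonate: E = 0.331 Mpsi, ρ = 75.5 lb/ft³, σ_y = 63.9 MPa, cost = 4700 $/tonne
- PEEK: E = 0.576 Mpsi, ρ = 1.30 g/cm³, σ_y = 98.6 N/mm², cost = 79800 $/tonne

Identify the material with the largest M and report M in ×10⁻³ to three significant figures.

Screen on constraints: σ_y ≥ 177 MPa; cost ≤ 44 $/kg. Survivors: GFRP laminate, alloy steel.
Convert each candidate to consistent units, then evaluate M:
  GFRP laminate: E = 23.30 GPa, ρ = 1870 kg/m³
  alloy steel: E = 205.5 GPa, ρ = 7897 kg/m³
  GFRP laminate: M = 2.58×10⁻³
  alloy steel: M = 1.82×10⁻³
The maximum is for GFRP laminate.

GFRP laminate, M = 2.58×10⁻³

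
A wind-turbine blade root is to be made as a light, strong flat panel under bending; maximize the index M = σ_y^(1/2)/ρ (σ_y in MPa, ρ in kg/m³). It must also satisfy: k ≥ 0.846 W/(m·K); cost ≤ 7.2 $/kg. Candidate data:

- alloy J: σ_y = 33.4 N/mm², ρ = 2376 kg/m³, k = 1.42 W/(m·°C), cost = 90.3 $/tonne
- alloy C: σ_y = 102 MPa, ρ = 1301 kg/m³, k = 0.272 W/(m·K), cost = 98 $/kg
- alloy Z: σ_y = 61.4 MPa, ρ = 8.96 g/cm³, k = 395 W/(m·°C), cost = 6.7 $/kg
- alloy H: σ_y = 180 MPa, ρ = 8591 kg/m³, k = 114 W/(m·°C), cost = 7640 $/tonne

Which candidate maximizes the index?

Screen on constraints: k ≥ 0.846 W/(m·K); cost ≤ 7.2 $/kg. Survivors: alloy J, alloy Z.
Convert each candidate to consistent units, then evaluate M:
  alloy J: σ_y = 33.40 MPa, ρ = 2376 kg/m³
  alloy Z: σ_y = 61.40 MPa, ρ = 8960 kg/m³
  alloy J: M = 2.43×10⁻³
  alloy Z: M = 0.875×10⁻³
The maximum is for alloy J.

alloy J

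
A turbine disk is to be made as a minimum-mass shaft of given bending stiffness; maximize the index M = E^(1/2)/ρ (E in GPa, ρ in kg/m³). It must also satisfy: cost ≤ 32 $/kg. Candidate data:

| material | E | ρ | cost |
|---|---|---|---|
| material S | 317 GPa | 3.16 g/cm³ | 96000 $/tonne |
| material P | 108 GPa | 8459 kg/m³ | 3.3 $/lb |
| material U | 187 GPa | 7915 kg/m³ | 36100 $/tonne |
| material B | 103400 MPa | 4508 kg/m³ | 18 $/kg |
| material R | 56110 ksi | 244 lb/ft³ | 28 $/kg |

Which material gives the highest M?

Screen on constraints: cost ≤ 32 $/kg. Survivors: material P, material B, material R.
Putting every candidate on a common basis:
  material P: E = 108.0 GPa, ρ = 8459 kg/m³
  material B: E = 103.4 GPa, ρ = 4508 kg/m³
  material R: E = 386.9 GPa, ρ = 3909 kg/m³
  material R: M = 5.03×10⁻³
  material B: M = 2.26×10⁻³
  material P: M = 1.23×10⁻³
Highest index: material R.

material R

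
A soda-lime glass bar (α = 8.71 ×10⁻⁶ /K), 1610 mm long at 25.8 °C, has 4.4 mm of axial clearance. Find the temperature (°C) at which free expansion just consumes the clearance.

340 °C

α·L₀·ΔT = 4.4 mm ⇒ ΔT = 4.4 / (8.71×10⁻⁶ × 1610.0) = 313.8 K.
T = 25.8 + 313.8 = 339.6 °C.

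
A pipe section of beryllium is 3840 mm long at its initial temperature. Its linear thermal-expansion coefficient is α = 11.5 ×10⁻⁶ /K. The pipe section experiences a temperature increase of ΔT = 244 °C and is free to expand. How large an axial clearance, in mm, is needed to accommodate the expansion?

ΔL = α·L₀·ΔT = 11.5×10⁻⁶ × 3840 mm × 244.0 K = 10.8 mm.

10.8 mm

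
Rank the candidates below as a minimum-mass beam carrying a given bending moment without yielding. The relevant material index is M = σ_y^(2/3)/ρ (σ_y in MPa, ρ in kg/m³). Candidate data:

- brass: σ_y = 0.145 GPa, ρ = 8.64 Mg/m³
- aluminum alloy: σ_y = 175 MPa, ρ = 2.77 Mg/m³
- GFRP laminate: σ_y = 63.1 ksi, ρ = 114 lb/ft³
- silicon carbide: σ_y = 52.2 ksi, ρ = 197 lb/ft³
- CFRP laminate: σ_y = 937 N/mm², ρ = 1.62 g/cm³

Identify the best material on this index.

Putting every candidate on a common basis:
  brass: σ_y = 145.0 MPa, ρ = 8640 kg/m³
  aluminum alloy: σ_y = 175.0 MPa, ρ = 2770 kg/m³
  GFRP laminate: σ_y = 435.1 MPa, ρ = 1826 kg/m³
  silicon carbide: σ_y = 359.9 MPa, ρ = 3156 kg/m³
  CFRP laminate: σ_y = 937.0 MPa, ρ = 1620 kg/m³
  CFRP laminate: M = 59.1×10⁻³
  GFRP laminate: M = 31.4×10⁻³
  silicon carbide: M = 16.0×10⁻³
  aluminum alloy: M = 11.3×10⁻³
  brass: M = 3.19×10⁻³
The maximum is for CFRP laminate.

CFRP laminate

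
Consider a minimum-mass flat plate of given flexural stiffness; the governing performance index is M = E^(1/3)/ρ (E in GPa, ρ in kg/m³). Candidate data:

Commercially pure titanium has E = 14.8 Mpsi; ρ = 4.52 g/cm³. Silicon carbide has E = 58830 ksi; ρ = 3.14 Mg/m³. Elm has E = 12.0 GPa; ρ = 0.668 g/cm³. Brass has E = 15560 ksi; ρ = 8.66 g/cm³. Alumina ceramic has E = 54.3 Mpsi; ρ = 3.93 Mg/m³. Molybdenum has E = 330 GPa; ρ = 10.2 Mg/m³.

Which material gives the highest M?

elm

After converting to SI:
  commercially pure titanium: E = 102.0 GPa, ρ = 4520 kg/m³
  silicon carbide: E = 405.6 GPa, ρ = 3140 kg/m³
  elm: E = 12.00 GPa, ρ = 668.0 kg/m³
  brass: E = 107.3 GPa, ρ = 8660 kg/m³
  alumina ceramic: E = 374.4 GPa, ρ = 3930 kg/m³
  molybdenum: E = 330.0 GPa, ρ = 10200 kg/m³
  elm: M = 3.43×10⁻³
  silicon carbide: M = 2.36×10⁻³
  alumina ceramic: M = 1.83×10⁻³
  commercially pure titanium: M = 1.03×10⁻³
  molybdenum: M = 0.677×10⁻³
  brass: M = 0.549×10⁻³
Highest index: elm.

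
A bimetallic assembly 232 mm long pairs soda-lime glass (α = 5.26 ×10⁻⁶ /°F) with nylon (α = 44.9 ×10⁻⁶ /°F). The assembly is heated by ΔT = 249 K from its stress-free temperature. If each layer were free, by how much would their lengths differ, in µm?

soda-lime glass: α = 5.26×10⁻⁶/°F × 9/5 = 9.47×10⁻⁶/K.
nylon: α = 44.9×10⁻⁶/°F × 9/5 = 80.8×10⁻⁶/K.
Δα = |9.47 − 80.8|×10⁻⁶/K = 71.4×10⁻⁶/K.
ΔL_mismatch = Δα·L·ΔT = 71.4×10⁻⁶ × 232.0 mm × 249.0 K = 4120 µm.

4120 µm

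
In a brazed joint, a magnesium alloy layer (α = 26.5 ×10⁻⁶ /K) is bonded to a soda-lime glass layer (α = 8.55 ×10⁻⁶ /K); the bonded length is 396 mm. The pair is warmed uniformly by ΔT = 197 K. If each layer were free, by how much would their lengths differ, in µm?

1400 µm

Δα = |26.5 − 8.55|×10⁻⁶/K = 17.9×10⁻⁶/K.
ΔL_mismatch = Δα·L·ΔT = 17.9×10⁻⁶ × 396.0 mm × 197.0 K = 1400 µm.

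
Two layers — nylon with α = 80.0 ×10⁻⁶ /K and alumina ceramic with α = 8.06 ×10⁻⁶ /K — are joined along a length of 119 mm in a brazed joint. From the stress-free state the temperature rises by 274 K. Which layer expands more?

nylon

α(nylon) = 80.0×10⁻⁶/K vs α(alumina ceramic) = 8.06×10⁻⁶/K.
Higher α expands more for the same ΔT: nylon.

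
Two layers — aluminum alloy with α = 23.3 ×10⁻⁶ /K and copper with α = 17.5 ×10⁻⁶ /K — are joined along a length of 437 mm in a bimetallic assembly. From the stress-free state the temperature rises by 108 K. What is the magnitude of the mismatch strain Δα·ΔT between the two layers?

6.26×10⁻⁴

Δα = |23.3 − 17.5|×10⁻⁶/K = 5.80×10⁻⁶/K.
Mismatch strain = Δα·ΔT = 5.80×10⁻⁶ × 108.0 = 6.26×10⁻⁴.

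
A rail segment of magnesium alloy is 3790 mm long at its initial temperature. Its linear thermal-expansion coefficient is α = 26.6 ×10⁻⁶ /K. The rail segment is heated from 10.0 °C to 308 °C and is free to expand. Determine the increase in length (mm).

ΔT = 308 − 10.0 = 298.0 K.
ΔL = α·L₀·ΔT = 26.6×10⁻⁶ × 3790 mm × 298.0 K = 30.0 mm.

30.0 mm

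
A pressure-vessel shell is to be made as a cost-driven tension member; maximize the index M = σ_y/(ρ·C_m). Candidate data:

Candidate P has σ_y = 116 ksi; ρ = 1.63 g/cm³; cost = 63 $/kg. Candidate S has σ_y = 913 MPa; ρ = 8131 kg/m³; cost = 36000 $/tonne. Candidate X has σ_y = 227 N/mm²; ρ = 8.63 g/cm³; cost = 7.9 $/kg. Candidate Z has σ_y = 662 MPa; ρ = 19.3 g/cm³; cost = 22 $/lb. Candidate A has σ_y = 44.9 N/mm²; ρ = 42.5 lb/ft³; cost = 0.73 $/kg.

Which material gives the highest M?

Convert each candidate to consistent units, then evaluate M:
  candidate P: σ_y = 799.8 MPa, ρ = 1630 kg/m³, cost = 63.00 $/kg
  candidate S: σ_y = 913.0 MPa, ρ = 8131 kg/m³, cost = 36.00 $/kg
  candidate X: σ_y = 227.0 MPa, ρ = 8630 kg/m³, cost = 7.900 $/kg
  candidate Z: σ_y = 662.0 MPa, ρ = 19300 kg/m³, cost = 48.50 $/kg
  candidate A: σ_y = 44.90 MPa, ρ = 680.8 kg/m³, cost = 0.7300 $/kg
  candidate A: M = 90.3 kN·m per $
  candidate P: M = 7.79 kN·m per $
  candidate X: M = 3.33 kN·m per $
  candidate S: M = 3.12 kN·m per $
  candidate Z: M = 0.707 kN·m per $
The maximum is for candidate A.

candidate A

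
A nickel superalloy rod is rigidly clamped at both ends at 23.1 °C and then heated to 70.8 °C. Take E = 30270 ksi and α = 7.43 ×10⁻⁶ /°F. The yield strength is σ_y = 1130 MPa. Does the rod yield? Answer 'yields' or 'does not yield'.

does not yield

E = 30270 ksi = 208.7 GPa.
α = 7.43×10⁻⁶/°F × 9/5 = 13.4×10⁻⁶/K.
ΔT = 47.70 K. Constrained thermal stress σ = E·α·ΔT = 208.7×10³ MPa × 13.4×10⁻⁶ × 47.70 = 133 MPa (compressive).
Compare to σ_y = 1130 MPa: σ < σ_y, so it does not yield.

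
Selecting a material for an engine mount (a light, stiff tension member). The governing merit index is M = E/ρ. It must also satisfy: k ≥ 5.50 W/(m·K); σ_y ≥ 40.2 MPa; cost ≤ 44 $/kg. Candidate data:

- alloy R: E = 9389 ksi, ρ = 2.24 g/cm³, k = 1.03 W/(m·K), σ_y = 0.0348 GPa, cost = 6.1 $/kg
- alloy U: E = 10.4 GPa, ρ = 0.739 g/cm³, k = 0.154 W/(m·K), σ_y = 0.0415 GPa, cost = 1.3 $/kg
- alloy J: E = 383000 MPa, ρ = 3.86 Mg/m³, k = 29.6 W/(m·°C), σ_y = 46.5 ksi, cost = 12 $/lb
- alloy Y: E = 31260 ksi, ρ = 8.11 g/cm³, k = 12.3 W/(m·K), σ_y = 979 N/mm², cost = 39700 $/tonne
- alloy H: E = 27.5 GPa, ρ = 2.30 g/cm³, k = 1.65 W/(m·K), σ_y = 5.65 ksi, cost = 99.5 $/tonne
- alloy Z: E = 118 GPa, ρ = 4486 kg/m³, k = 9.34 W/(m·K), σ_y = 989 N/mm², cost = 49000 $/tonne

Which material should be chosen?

alloy J

Screen on constraints: k ≥ 5.50 W/(m·K); σ_y ≥ 40.2 MPa; cost ≤ 44 $/kg. Survivors: alloy J, alloy Y.
Normalizing units and computing the index:
  alloy J: E = 383.0 GPa, ρ = 3860 kg/m³
  alloy Y: E = 215.5 GPa, ρ = 8110 kg/m³
  alloy J: M = 99.2 MN·m/kg
  alloy Y: M = 26.6 MN·m/kg
Highest index: alloy J.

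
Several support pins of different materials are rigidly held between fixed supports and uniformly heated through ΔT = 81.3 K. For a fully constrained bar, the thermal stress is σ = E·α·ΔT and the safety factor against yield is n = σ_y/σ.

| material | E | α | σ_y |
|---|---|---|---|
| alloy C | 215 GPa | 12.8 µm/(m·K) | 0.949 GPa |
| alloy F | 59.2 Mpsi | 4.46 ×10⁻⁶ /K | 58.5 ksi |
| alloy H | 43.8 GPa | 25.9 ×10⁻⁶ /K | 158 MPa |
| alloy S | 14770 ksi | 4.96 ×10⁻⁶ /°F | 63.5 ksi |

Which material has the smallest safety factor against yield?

With everything in SI (GPa, ×10⁻⁶/K, MPa):
  alloy C: E = 215.0, α = 12.8, σ_y = 949.0 → σ = 224 MPa, n = 4.24
  alloy F: E = 408.2, α = 4.46, σ_y = 403.3 → σ = 148 MPa, n = 2.73
  alloy H: E = 43.80, α = 25.9, σ_y = 158.0 → σ = 92.2 MPa, n = 1.71
  alloy S: E = 101.8, α = 8.93, σ_y = 437.8 → σ = 73.9 MPa, n = 5.92
Alloy H has the lowest safety factor, n = 1.71.

alloy H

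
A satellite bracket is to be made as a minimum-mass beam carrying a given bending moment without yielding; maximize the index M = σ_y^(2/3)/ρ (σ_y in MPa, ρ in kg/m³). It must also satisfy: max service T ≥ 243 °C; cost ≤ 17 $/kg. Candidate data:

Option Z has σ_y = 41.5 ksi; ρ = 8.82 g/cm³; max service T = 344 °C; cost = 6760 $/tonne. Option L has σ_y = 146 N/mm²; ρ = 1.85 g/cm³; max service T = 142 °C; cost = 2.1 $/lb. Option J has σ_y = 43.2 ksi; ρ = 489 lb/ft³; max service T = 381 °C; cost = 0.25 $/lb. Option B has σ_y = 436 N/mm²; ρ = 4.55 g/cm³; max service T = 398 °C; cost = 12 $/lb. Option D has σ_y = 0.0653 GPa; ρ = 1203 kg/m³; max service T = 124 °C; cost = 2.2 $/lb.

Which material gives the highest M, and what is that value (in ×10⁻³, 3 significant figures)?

option J, M = 5.69×10⁻³

Screen on constraints: max service T ≥ 243 °C; cost ≤ 17 $/kg. Survivors: option Z, option J.
Convert each candidate to consistent units, then evaluate M:
  option Z: σ_y = 286.1 MPa, ρ = 8820 kg/m³
  option J: σ_y = 297.9 MPa, ρ = 7833 kg/m³
  option J: M = 5.69×10⁻³
  option Z: M = 4.92×10⁻³
Option J ranks first.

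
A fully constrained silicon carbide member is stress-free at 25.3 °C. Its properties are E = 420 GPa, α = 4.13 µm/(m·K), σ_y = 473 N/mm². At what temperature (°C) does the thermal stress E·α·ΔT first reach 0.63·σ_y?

σ_y = 473 N/mm² = 473.0 MPa.
E·α·ΔT = 298.0 MPa ⇒ ΔT = 298.0 / (420.0×10³ × 4.13×10⁻⁶) = 171.8 K.
T = 25.3 + 171.8 = 197.1 °C.

197 °C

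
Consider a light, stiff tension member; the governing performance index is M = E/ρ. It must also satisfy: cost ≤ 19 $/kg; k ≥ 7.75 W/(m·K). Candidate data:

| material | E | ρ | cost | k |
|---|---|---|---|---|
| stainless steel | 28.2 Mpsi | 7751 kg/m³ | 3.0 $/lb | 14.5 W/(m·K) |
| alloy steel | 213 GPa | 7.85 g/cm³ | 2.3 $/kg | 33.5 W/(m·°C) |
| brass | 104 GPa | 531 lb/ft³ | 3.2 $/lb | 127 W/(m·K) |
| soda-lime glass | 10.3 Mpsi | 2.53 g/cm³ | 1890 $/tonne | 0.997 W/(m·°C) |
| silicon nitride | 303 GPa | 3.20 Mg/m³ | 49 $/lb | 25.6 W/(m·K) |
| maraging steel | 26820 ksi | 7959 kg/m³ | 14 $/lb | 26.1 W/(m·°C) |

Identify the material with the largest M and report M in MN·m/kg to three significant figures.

alloy steel, M = 27.1 MN·m/kg

Screen on constraints: cost ≤ 19 $/kg; k ≥ 7.75 W/(m·K). Survivors: stainless steel, alloy steel, brass.
Convert each candidate to consistent units, then evaluate M:
  stainless steel: E = 194.4 GPa, ρ = 7751 kg/m³
  alloy steel: E = 213.0 GPa, ρ = 7850 kg/m³
  brass: E = 104.0 GPa, ρ = 8506 kg/m³
  alloy steel: M = 27.1 MN·m/kg
  stainless steel: M = 25.1 MN·m/kg
  brass: M = 12.2 MN·m/kg
Alloy steel ranks first.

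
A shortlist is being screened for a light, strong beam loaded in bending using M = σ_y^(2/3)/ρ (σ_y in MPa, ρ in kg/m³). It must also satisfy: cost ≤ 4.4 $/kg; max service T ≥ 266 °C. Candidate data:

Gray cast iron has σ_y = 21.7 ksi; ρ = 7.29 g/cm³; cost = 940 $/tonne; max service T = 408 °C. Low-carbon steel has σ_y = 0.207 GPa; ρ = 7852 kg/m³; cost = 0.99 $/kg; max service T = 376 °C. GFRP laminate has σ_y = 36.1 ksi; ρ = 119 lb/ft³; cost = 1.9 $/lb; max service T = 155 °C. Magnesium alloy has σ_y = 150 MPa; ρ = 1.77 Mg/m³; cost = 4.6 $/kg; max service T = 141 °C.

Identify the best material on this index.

Screen on constraints: cost ≤ 4.4 $/kg; max service T ≥ 266 °C. Survivors: gray cast iron, low-carbon steel.
In SI units:
  gray cast iron: σ_y = 149.6 MPa, ρ = 7290 kg/m³
  low-carbon steel: σ_y = 207.0 MPa, ρ = 7852 kg/m³
  low-carbon steel: M = 4.46×10⁻³
  gray cast iron: M = 3.87×10⁻³
The maximum is for low-carbon steel.

low-carbon steel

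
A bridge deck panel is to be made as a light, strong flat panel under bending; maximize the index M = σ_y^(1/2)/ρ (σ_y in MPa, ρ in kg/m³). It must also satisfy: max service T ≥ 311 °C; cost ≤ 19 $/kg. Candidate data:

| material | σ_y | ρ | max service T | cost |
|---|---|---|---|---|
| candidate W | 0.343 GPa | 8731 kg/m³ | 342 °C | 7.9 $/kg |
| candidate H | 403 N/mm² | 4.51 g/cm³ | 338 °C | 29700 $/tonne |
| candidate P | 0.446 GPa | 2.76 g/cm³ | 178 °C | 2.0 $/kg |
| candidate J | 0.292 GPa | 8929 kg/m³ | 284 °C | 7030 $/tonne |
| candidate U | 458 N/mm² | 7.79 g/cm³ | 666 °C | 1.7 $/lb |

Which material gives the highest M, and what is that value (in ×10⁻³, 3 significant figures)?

candidate U, M = 2.75×10⁻³

Screen on constraints: max service T ≥ 311 °C; cost ≤ 19 $/kg. Survivors: candidate W, candidate U.
Convert each candidate to consistent units, then evaluate M:
  candidate W: σ_y = 343.0 MPa, ρ = 8731 kg/m³
  candidate U: σ_y = 458.0 MPa, ρ = 7790 kg/m³
  candidate U: M = 2.75×10⁻³
  candidate W: M = 2.12×10⁻³
Candidate U has the largest M.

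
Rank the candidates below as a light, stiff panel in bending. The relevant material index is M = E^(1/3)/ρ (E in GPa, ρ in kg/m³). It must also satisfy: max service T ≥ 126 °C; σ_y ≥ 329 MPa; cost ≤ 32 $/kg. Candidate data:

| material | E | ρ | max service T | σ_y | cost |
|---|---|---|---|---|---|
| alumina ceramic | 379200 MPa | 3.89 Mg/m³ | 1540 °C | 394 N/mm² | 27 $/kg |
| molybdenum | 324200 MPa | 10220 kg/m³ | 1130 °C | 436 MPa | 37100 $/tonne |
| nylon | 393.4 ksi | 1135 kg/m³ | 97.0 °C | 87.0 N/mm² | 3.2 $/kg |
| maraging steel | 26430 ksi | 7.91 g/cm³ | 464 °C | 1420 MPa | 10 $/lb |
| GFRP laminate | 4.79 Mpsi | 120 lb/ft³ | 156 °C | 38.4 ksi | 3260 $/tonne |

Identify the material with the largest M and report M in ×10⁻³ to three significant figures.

alumina ceramic, M = 1.86×10⁻³

Screen on constraints: max service T ≥ 126 °C; σ_y ≥ 329 MPa; cost ≤ 32 $/kg. Survivors: alumina ceramic, maraging steel.
Normalizing units and computing the index:
  alumina ceramic: E = 379.2 GPa, ρ = 3890 kg/m³
  maraging steel: E = 182.2 GPa, ρ = 7910 kg/m³
  alumina ceramic: M = 1.86×10⁻³
  maraging steel: M = 0.717×10⁻³
The maximum is for alumina ceramic.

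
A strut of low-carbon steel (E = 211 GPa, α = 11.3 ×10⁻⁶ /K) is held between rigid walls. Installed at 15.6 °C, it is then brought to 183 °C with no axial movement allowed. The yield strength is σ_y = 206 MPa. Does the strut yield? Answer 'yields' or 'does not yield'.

ΔT = 167.4 K. Constrained thermal stress σ = E·α·ΔT = 211.0×10³ MPa × 11.3×10⁻⁶ × 167.4 = 399 MPa (compressive).
Compare to σ_y = 206 MPa: σ ≥ σ_y, so it yields.

yields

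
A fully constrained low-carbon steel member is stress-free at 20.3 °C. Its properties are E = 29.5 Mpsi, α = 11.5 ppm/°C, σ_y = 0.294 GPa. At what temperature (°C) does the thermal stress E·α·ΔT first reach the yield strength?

146 °C

E = 29.5 Mpsi = 203.4 GPa.
σ_y = 0.294 GPa = 294.0 MPa.
E·α·ΔT = 294.0 MPa ⇒ ΔT = 294.0 / (203.4×10³ × 11.5×10⁻⁶) = 125.7 K.
T = 20.3 + 125.7 = 146.0 °C.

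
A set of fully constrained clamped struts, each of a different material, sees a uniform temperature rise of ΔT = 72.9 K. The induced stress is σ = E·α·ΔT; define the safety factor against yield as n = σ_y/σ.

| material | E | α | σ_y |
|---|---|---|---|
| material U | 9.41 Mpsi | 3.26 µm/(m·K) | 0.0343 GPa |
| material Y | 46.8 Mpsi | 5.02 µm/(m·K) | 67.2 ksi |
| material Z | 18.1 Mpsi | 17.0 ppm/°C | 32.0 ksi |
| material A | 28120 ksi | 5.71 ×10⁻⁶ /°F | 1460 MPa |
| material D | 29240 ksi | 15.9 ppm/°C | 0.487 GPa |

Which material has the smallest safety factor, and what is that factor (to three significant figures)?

material Z, n = 1.43

In consistent units (E in GPa, α in ×10⁻⁶/K, σ_y in MPa):
  material U: E = 64.88, α = 3.26, σ_y = 34.30 → σ = 15.4 MPa, n = 2.22
  material Y: E = 322.7, α = 5.02, σ_y = 463.3 → σ = 118 MPa, n = 3.92
  material Z: E = 124.8, α = 17.0, σ_y = 220.6 → σ = 155 MPa, n = 1.43
  material A: E = 193.9, α = 10.3, σ_y = 1460 → σ = 145 MPa, n = 10.1
  material D: E = 201.6, α = 15.9, σ_y = 487.0 → σ = 234 MPa, n = 2.08
Material Z has the lowest safety factor, n = 1.43.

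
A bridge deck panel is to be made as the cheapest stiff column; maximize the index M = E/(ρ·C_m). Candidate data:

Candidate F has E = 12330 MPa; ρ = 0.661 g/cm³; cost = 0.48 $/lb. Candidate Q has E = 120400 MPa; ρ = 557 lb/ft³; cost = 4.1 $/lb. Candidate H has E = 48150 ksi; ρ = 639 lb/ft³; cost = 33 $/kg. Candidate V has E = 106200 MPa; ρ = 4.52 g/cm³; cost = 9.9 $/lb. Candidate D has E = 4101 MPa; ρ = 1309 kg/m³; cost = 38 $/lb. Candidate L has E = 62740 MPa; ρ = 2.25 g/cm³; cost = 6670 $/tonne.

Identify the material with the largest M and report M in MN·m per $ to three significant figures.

candidate F, M = 17.6 MN·m per $

After converting to SI:
  candidate F: E = 12.33 GPa, ρ = 661.0 kg/m³, cost = 1.058 $/kg
  candidate Q: E = 120.4 GPa, ρ = 8922 kg/m³, cost = 9.039 $/kg
  candidate H: E = 332.0 GPa, ρ = 10240 kg/m³, cost = 33.00 $/kg
  candidate V: E = 106.2 GPa, ρ = 4520 kg/m³, cost = 21.83 $/kg
  candidate D: E = 4.101 GPa, ρ = 1309 kg/m³, cost = 83.77 $/kg
  candidate L: E = 62.74 GPa, ρ = 2250 kg/m³, cost = 6.670 $/kg
  candidate F: M = 17.6 MN·m per $
  candidate L: M = 4.18 MN·m per $
  candidate Q: M = 1.49 MN·m per $
  candidate V: M = 1.08 MN·m per $
  candidate H: M = 0.983 MN·m per $
  candidate D: M = 0.0374 MN·m per $
Candidate F has the largest M.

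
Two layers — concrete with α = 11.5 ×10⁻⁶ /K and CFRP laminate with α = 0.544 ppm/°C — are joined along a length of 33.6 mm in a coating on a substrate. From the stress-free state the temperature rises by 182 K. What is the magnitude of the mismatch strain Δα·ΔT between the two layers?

Δα = |11.5 − 0.544|×10⁻⁶/K = 11.0×10⁻⁶/K.
Mismatch strain = Δα·ΔT = 11.0×10⁻⁶ × 182.0 = 1.99×10⁻³.

1.99×10⁻³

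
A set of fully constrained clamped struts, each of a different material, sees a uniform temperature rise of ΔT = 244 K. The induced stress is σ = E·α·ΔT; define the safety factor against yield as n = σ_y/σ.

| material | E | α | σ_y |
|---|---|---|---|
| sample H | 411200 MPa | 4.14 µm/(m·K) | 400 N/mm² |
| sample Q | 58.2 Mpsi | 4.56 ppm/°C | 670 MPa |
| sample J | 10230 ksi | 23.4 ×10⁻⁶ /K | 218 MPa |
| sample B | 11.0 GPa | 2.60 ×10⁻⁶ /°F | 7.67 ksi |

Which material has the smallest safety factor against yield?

Per material, after unit conversion:
  sample H: E = 411.2, α = 4.14, σ_y = 400.0 → σ = 415 MPa, n = 0.963
  sample Q: E = 401.3, α = 4.56, σ_y = 670.0 → σ = 446 MPa, n = 1.50
  sample J: E = 70.53, α = 23.4, σ_y = 218.0 → σ = 403 MPa, n = 0.541
  sample B: E = 11.00, α = 4.68, σ_y = 52.88 → σ = 12.6 MPa, n = 4.21
Sample J has the lowest safety factor, n = 0.541.

sample J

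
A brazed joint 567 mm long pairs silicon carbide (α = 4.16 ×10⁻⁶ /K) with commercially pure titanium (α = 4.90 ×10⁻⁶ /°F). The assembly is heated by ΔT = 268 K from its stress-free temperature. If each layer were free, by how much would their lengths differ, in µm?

708 µm

commercially pure titanium: α = 4.90×10⁻⁶/°F × 9/5 = 8.82×10⁻⁶/K.
Δα = |4.16 − 8.82|×10⁻⁶/K = 4.66×10⁻⁶/K.
ΔL_mismatch = Δα·L·ΔT = 4.66×10⁻⁶ × 567.0 mm × 268.0 K = 708 µm.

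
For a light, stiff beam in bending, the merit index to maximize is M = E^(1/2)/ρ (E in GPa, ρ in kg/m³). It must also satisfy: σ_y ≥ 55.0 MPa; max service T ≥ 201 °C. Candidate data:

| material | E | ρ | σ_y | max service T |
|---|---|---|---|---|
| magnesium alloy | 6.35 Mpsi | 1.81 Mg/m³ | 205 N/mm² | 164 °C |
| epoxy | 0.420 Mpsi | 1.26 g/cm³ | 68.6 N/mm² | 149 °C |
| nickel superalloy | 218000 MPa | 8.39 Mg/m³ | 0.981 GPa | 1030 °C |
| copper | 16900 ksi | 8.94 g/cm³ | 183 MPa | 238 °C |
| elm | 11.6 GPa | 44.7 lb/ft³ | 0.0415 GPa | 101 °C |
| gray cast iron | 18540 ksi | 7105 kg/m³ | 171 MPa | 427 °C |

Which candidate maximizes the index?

Screen on constraints: σ_y ≥ 55.0 MPa; max service T ≥ 201 °C. Survivors: nickel superalloy, copper, gray cast iron.
Normalizing units and computing the index:
  nickel superalloy: E = 218.0 GPa, ρ = 8390 kg/m³
  copper: E = 116.5 GPa, ρ = 8940 kg/m³
  gray cast iron: E = 127.8 GPa, ρ = 7105 kg/m³
  nickel superalloy: M = 1.76×10⁻³
  gray cast iron: M = 1.59×10⁻³
  copper: M = 1.21×10⁻³
The maximum is for nickel superalloy.

nickel superalloy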